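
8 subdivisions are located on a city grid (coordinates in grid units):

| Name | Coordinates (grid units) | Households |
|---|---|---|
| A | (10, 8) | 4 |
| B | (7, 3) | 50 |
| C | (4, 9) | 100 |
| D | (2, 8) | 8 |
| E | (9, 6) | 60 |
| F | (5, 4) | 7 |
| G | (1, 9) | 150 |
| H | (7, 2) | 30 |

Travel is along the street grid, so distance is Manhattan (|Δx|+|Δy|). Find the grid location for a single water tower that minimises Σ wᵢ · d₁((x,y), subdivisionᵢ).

Manhattan distance separates: Σwᵢ(|x−xᵢ|+|y−yᵢ|) = Σwᵢ|x−xᵢ| + Σwᵢ|y−yᵢ|, so x and y are optimised independently as 1-D weighted medians.
Total weight W = 409; half = 204.5.
x-coordinate, sorted with cumulative weight:
  x=1 (G, w=150) cum 150
  x=2 (D, w=8) cum 158
  x=4 (C, w=100) cum 258  ← median
  x=5 (F, w=7) cum 265
  x=7 (B, w=50) cum 315
  x=7 (H, w=30) cum 345
  x=9 (E, w=60) cum 405
  x=10 (A, w=4) cum 409
⇒ x* = 4
y-coordinate, sorted with cumulative weight:
  y=2 (H, w=30) cum 30
  y=3 (B, w=50) cum 80
  y=4 (F, w=7) cum 87
  y=6 (E, w=60) cum 147
  y=8 (A, w=4) cum 151
  y=8 (D, w=8) cum 159
  y=9 (C, w=100) cum 259  ← median
  y=9 (G, w=150) cum 409
⇒ y* = 9

(4, 9)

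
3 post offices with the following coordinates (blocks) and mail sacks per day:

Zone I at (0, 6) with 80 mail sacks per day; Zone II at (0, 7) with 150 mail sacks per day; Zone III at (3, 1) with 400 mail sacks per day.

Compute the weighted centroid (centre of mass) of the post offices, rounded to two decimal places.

(1.90, 3.06)

The minimiser of Σwᵢ‖p−pᵢ‖² is the weighted centroid p* = (Σwᵢpᵢ)/(Σwᵢ).
Σwᵢ = 630.
Σwᵢxᵢ = 80·0 + 150·0 + 400·3 = 1200.
Σwᵢyᵢ = 80·6 + 150·7 + 400·1 = 1930.
x* = 1200/630 = 1.90, y* = 1930/630 = 3.06.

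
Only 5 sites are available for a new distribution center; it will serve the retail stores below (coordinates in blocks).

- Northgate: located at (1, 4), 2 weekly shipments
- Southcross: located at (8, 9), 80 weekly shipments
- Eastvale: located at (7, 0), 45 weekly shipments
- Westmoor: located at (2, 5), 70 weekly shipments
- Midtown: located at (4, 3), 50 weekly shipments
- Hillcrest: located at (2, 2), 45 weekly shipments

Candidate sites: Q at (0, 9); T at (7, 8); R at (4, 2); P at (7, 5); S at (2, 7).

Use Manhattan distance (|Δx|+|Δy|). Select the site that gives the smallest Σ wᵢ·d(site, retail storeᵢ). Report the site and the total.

Total weighted distance at each candidate:
  Q (0, 9): total = 2697
  T (7, 8): total = 1995
  R (4, 2): total = 1605
  P (7, 5): total = 1599
  S (2, 7): total = 1853
Minimum is at P with total 1599 blocks.

P, total 1599 blocks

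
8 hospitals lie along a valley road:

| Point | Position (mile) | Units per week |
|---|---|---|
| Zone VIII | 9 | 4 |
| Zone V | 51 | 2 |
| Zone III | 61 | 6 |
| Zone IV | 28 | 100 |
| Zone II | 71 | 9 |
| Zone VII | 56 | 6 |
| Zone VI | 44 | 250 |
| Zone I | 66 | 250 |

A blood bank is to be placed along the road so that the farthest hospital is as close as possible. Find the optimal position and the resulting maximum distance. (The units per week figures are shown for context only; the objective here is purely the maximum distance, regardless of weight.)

The 1-center on a line is the midpoint of the two extreme points: leftmost at 9, rightmost at 71.
Optimal location = (9 + 71)/2 = 40; maximum distance = (71 − 9)/2 = 31.

location 40, max distance 31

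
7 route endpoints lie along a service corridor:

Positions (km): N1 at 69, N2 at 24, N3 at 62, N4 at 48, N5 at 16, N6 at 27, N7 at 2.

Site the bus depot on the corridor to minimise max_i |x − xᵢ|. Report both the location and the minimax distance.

location 35.5, max distance 33.5

The 1-center on a line is the midpoint of the two extreme points: leftmost at 2, rightmost at 69.
Optimal location = (2 + 69)/2 = 35.5; maximum distance = (69 − 2)/2 = 33.5.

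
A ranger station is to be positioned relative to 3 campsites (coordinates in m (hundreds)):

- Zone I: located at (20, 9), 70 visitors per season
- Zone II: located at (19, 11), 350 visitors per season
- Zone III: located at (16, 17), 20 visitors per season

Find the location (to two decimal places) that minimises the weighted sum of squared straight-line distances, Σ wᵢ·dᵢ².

The minimiser of Σwᵢ‖p−pᵢ‖² is the weighted centroid p* = (Σwᵢpᵢ)/(Σwᵢ).
Σwᵢ = 440.
Σwᵢxᵢ = 70·20 + 350·19 + 20·16 = 8370.
Σwᵢyᵢ = 70·9 + 350·11 + 20·17 = 4820.
x* = 8370/440 = 19.02, y* = 4820/440 = 10.95.

(19.02, 10.95)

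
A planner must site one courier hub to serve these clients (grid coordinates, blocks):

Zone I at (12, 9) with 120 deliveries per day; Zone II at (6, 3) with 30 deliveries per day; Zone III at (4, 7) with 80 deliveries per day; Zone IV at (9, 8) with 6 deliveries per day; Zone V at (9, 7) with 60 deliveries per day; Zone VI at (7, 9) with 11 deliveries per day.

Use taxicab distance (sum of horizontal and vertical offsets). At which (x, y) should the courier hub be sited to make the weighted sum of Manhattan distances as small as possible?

Manhattan distance separates: Σwᵢ(|x−xᵢ|+|y−yᵢ|) = Σwᵢ|x−xᵢ| + Σwᵢ|y−yᵢ|, so x and y are optimised independently as 1-D weighted medians.
Total weight W = 307; half = 153.5.
x-coordinate, sorted with cumulative weight:
  x=4 (Zone III, w=80) cum 80
  x=6 (Zone II, w=30) cum 110
  x=7 (Zone VI, w=11) cum 121
  x=9 (Zone IV, w=6) cum 127
  x=9 (Zone V, w=60) cum 187  ← median
  x=12 (Zone I, w=120) cum 307
⇒ x* = 9
y-coordinate, sorted with cumulative weight:
  y=3 (Zone II, w=30) cum 30
  y=7 (Zone III, w=80) cum 110
  y=7 (Zone V, w=60) cum 170  ← median
  y=8 (Zone IV, w=6) cum 176
  y=9 (Zone I, w=120) cum 296
  y=9 (Zone VI, w=11) cum 307
⇒ y* = 7

(9, 7)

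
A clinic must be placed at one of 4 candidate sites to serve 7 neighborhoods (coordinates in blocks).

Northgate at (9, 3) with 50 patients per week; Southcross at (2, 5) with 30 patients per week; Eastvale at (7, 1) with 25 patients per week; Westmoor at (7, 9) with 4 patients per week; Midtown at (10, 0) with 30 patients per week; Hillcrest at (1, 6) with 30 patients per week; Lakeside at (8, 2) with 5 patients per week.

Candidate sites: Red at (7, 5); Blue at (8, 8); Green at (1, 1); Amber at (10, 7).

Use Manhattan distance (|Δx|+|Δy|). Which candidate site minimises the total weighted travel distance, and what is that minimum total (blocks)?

Total weighted distance at each candidate:
  Red (7, 5): total = 936
  Blue (8, 8): total = 1378
  Green (1, 1): total = 1346
  Amber (10, 7): total = 1340
Minimum is at Red with total 936 blocks.

Red, total 936 blocks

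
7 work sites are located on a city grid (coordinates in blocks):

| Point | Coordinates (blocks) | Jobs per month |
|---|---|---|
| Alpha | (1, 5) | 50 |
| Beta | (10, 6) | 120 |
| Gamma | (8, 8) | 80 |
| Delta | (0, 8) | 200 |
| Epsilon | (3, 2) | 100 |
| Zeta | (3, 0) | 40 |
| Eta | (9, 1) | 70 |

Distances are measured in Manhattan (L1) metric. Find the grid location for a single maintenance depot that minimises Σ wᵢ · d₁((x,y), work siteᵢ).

Manhattan distance separates: Σwᵢ(|x−xᵢ|+|y−yᵢ|) = Σwᵢ|x−xᵢ| + Σwᵢ|y−yᵢ|, so x and y are optimised independently as 1-D weighted medians.
Total weight W = 660; half = 330.
x-coordinate, sorted with cumulative weight:
  x=0 (Delta, w=200) cum 200
  x=1 (Alpha, w=50) cum 250
  x=3 (Epsilon, w=100) cum 350  ← median
  x=3 (Zeta, w=40) cum 390
  x=8 (Gamma, w=80) cum 470
  x=9 (Eta, w=70) cum 540
  x=10 (Beta, w=120) cum 660
⇒ x* = 3
y-coordinate, sorted with cumulative weight:
  y=0 (Zeta, w=40) cum 40
  y=1 (Eta, w=70) cum 110
  y=2 (Epsilon, w=100) cum 210
  y=5 (Alpha, w=50) cum 260
  y=6 (Beta, w=120) cum 380  ← median
  y=8 (Gamma, w=80) cum 460
  y=8 (Delta, w=200) cum 660
⇒ y* = 6

(3, 6)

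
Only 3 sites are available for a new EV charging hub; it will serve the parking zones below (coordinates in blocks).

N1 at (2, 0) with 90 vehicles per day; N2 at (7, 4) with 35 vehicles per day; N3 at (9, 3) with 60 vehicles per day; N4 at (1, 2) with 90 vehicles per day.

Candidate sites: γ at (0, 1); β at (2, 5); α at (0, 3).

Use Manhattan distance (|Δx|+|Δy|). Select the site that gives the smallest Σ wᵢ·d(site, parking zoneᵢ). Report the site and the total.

α, total 1450 blocks

Total weighted distance at each candidate:
  γ (0, 1): total = 1460
  β (2, 5): total = 1560
  α (0, 3): total = 1450
Minimum is at α with total 1450 blocks.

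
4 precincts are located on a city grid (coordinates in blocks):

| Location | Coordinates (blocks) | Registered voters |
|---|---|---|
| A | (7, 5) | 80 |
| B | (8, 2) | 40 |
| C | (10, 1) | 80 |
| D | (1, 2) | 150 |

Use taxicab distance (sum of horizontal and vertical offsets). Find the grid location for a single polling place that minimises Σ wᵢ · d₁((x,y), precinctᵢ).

(7, 2)

Manhattan distance separates: Σwᵢ(|x−xᵢ|+|y−yᵢ|) = Σwᵢ|x−xᵢ| + Σwᵢ|y−yᵢ|, so x and y are optimised independently as 1-D weighted medians.
Total weight W = 350; half = 175.
x-coordinate, sorted with cumulative weight:
  x=1 (D, w=150) cum 150
  x=7 (A, w=80) cum 230  ← median
  x=8 (B, w=40) cum 270
  x=10 (C, w=80) cum 350
⇒ x* = 7
y-coordinate, sorted with cumulative weight:
  y=1 (C, w=80) cum 80
  y=2 (B, w=40) cum 120
  y=2 (D, w=150) cum 270  ← median
  y=5 (A, w=80) cum 350
⇒ y* = 2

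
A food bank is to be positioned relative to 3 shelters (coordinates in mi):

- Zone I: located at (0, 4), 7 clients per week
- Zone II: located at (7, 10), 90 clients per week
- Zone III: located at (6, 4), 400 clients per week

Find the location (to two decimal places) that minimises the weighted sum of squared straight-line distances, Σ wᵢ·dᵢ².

The minimiser of Σwᵢ‖p−pᵢ‖² is the weighted centroid p* = (Σwᵢpᵢ)/(Σwᵢ).
Σwᵢ = 497.
Σwᵢxᵢ = 7·0 + 90·7 + 400·6 = 3030.
Σwᵢyᵢ = 7·4 + 90·10 + 400·4 = 2528.
x* = 3030/497 = 6.10, y* = 2528/497 = 5.09.

(6.10, 5.09)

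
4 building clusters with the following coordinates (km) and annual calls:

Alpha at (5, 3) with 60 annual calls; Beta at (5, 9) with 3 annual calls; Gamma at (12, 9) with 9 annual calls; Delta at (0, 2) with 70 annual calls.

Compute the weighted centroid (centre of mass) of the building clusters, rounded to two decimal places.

(2.98, 3.01)

The minimiser of Σwᵢ‖p−pᵢ‖² is the weighted centroid p* = (Σwᵢpᵢ)/(Σwᵢ).
Σwᵢ = 142.
Σwᵢxᵢ = 60·5 + 3·5 + 9·12 + 70·0 = 423.
Σwᵢyᵢ = 60·3 + 3·9 + 9·9 + 70·2 = 428.
x* = 423/142 = 2.98, y* = 428/142 = 3.01.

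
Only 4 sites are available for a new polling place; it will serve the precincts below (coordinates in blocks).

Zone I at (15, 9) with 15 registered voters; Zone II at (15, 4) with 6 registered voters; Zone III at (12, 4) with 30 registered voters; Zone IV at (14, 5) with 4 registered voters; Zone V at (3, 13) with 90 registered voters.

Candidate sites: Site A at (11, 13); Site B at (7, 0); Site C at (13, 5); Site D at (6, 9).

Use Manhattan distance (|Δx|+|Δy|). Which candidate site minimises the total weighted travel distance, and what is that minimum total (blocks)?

Site D, total 1227 blocks

Total weighted distance at each candidate:
  Site A (11, 13): total = 1262
  Site B (7, 0): total = 2175
  Site C (13, 5): total = 1792
  Site D (6, 9): total = 1227
Minimum is at Site D with total 1227 blocks.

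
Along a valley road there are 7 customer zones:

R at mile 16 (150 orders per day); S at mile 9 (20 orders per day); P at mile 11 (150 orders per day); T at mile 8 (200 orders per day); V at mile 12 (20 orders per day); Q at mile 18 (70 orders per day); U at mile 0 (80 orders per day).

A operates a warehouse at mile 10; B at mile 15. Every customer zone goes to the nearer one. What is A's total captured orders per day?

The indifferent point is the midpoint (10+15)/2 = 12.5; customer zones left of it (closer to A at 10) go to A, those right go to B.
  U at 0 (w=80) → A
  T at 8 (w=200) → A
  S at 9 (w=20) → A
  P at 11 (w=150) → A
  V at 12 (w=20) → A
  R at 16 (w=150) → B
  Q at 18 (w=70) → B
A captures 470; B captures 220.

470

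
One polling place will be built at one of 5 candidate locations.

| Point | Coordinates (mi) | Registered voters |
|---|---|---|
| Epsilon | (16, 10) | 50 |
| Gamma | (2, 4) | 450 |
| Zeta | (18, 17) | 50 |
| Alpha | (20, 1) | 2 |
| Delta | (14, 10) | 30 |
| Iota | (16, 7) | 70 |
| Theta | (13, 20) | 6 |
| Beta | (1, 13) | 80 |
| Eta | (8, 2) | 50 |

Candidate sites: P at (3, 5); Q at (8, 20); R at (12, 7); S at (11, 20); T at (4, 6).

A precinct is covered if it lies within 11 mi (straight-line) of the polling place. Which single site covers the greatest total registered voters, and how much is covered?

R, covering 652

Coverage radius r = 11 mi; a point is covered iff (Δx)²+(Δy)² ≤ 11² = 121.
  P (3, 5): covers {Gamma, Beta, Eta} → 580
  Q (8, 20): covers {Zeta, Theta, Beta} → 136
  R (12, 7): covers {Epsilon, Gamma, Alpha, Delta, Iota, Eta} → 652
  S (11, 20): covers {Zeta, Delta, Theta} → 86
  T (4, 6): covers {Gamma, Delta, Beta, Eta} → 610
Maximum coverage at R: 652 registered voters.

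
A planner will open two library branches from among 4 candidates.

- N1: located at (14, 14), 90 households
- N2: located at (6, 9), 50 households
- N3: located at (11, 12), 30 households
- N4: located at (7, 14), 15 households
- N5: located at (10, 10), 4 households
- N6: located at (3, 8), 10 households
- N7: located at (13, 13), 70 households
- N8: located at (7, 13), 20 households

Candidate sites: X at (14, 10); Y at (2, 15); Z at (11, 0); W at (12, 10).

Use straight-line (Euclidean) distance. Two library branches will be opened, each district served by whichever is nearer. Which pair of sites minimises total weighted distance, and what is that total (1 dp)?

{Y, W}, total 1258.0

Evaluate every pair (each demand assigned to the nearer of the two):
  {Y, W}: total = 1258.0
  {X, W}: total = 1265.4
  {Z, W}: total = 1307.9
  {X, Y}: total = 1321.0
  {X, Z}: total = 1493.7
  {Y, Z}: total = 2804.2
Best pair: {Y, W} with total 1258.0.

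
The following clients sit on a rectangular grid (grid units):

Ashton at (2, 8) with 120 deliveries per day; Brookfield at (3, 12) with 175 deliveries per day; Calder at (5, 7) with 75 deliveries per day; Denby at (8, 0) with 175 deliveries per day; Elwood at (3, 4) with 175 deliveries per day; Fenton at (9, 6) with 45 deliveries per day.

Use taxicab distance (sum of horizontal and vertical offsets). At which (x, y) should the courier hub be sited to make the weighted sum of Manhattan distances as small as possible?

Manhattan distance separates: Σwᵢ(|x−xᵢ|+|y−yᵢ|) = Σwᵢ|x−xᵢ| + Σwᵢ|y−yᵢ|, so x and y are optimised independently as 1-D weighted medians.
Total weight W = 765; half = 382.5.
x-coordinate, sorted with cumulative weight:
  x=2 (Ashton, w=120) cum 120
  x=3 (Brookfield, w=175) cum 295
  x=3 (Elwood, w=175) cum 470  ← median
  x=5 (Calder, w=75) cum 545
  x=8 (Denby, w=175) cum 720
  x=9 (Fenton, w=45) cum 765
⇒ x* = 3
y-coordinate, sorted with cumulative weight:
  y=0 (Denby, w=175) cum 175
  y=4 (Elwood, w=175) cum 350
  y=6 (Fenton, w=45) cum 395  ← median
  y=7 (Calder, w=75) cum 470
  y=8 (Ashton, w=120) cum 590
  y=12 (Brookfield, w=175) cum 765
⇒ y* = 6

(3, 6)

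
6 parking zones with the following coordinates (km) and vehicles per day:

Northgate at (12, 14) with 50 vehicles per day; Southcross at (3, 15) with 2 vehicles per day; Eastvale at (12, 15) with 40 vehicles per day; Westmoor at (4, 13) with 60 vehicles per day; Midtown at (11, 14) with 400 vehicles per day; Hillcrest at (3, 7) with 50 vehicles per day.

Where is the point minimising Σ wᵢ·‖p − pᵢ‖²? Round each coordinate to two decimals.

(9.76, 13.39)

The minimiser of Σwᵢ‖p−pᵢ‖² is the weighted centroid p* = (Σwᵢpᵢ)/(Σwᵢ).
Σwᵢ = 602.
Σwᵢxᵢ = 50·12 + 2·3 + 40·12 + 60·4 + 400·11 + 50·3 = 5876.
Σwᵢyᵢ = 50·14 + 2·15 + 40·15 + 60·13 + 400·14 + 50·7 = 8060.
x* = 5876/602 = 9.76, y* = 8060/602 = 13.39.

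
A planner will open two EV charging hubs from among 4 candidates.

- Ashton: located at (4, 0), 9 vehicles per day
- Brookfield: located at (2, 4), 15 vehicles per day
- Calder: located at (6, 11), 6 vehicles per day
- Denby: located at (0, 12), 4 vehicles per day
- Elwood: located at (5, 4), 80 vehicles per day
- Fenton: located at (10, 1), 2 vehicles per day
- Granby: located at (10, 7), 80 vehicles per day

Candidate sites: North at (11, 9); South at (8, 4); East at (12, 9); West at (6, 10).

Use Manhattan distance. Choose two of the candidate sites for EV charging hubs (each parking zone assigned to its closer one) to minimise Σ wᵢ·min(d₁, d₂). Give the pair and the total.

{North, South}, total 750

Evaluate every pair (each demand assigned to the nearer of the two):
  {North, South}: total = 750
  {South, East}: total = 840
  {South, West}: total = 850
  {North, West}: total = 1114
  {East, West}: total = 1196
  {North, East}: total = 1590
Best pair: {North, South} with total 750.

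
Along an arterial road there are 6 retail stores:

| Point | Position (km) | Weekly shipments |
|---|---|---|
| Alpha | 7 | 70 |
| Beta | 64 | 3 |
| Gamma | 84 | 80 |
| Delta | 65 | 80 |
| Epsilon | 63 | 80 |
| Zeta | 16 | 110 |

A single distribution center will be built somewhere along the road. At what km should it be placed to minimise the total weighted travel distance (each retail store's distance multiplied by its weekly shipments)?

For a sum of weighted absolute distances on a line, the optimum is the weighted median (not the mean). Total weight W = 423; half-weight = 211.5.
Sort by position and accumulate weight:
  km 7 (Alpha, w=70) → cum 70
  km 16 (Zeta, w=110) → cum 180
  km 63 (Epsilon, w=80) → cum 260  ≥ 211.5 → median here
  km 64 (Beta, w=3) → cum 263
  km 65 (Delta, w=80) → cum 343
  km 84 (Gamma, w=80) → cum 423
Optimal location: km 63.

x = 63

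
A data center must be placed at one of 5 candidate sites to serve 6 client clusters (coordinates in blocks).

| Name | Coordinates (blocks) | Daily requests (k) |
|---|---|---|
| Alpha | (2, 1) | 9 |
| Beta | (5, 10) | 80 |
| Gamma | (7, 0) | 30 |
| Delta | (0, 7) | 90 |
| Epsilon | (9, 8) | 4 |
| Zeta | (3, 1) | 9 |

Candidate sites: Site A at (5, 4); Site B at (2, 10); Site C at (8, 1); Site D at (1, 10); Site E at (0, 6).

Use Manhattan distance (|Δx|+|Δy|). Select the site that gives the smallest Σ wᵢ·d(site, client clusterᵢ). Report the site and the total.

Total weighted distance at each candidate:
  Site A (5, 4): total = 1511
  Site B (2, 10): total = 1347
  Site C (8, 1): total = 2411
  Site D (1, 10): total = 1389
  Site E (0, 6): total = 1379
Minimum is at Site B with total 1347 blocks.

Site B, total 1347 blocks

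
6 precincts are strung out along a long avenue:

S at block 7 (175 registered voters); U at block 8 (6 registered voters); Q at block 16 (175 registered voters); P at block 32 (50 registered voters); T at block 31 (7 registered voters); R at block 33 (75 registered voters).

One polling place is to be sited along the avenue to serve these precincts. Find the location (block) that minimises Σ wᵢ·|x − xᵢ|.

For a sum of weighted absolute distances on a line, the optimum is the weighted median (not the mean). Total weight W = 488; half-weight = 244.
Sort by position and accumulate weight:
  block 7 (S, w=175) → cum 175
  block 8 (U, w=6) → cum 181
  block 16 (Q, w=175) → cum 356  ≥ 244 → median here
  block 31 (T, w=7) → cum 363
  block 32 (P, w=50) → cum 413
  block 33 (R, w=75) → cum 488
Optimal location: block 16.

x = 16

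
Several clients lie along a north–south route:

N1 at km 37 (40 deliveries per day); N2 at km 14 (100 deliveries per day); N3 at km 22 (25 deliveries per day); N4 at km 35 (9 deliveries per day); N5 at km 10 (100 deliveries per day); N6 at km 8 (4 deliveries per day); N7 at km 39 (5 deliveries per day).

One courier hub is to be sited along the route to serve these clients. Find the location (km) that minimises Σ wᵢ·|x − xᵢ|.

For a sum of weighted absolute distances on a line, the optimum is the weighted median (not the mean). Total weight W = 283; half-weight = 141.5.
Sort by position and accumulate weight:
  km 8 (N6, w=4) → cum 4
  km 10 (N5, w=100) → cum 104
  km 14 (N2, w=100) → cum 204  ≥ 141.5 → median here
  km 22 (N3, w=25) → cum 229
  km 35 (N4, w=9) → cum 238
  km 37 (N1, w=40) → cum 278
  km 39 (N7, w=5) → cum 283
Optimal location: km 14.

x = 14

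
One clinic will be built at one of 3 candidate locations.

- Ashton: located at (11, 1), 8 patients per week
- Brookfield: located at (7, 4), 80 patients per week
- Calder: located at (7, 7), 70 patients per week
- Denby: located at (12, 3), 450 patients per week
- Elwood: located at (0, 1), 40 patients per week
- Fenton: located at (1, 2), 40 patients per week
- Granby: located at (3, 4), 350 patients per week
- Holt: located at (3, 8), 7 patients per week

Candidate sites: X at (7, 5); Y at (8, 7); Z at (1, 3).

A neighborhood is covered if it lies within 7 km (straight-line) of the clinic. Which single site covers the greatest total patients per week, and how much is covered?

Coverage radius r = 7 km; a point is covered iff (Δx)²+(Δy)² ≤ 7² = 49.
  X (7, 5): covers {Ashton, Brookfield, Calder, Denby, Fenton, Granby, Holt} → 1005
  Y (8, 7): covers {Ashton, Brookfield, Calder, Denby, Granby, Holt} → 965
  Z (1, 3): covers {Brookfield, Elwood, Fenton, Granby, Holt} → 517
Maximum coverage at X: 1005 patients per week.

X, covering 1005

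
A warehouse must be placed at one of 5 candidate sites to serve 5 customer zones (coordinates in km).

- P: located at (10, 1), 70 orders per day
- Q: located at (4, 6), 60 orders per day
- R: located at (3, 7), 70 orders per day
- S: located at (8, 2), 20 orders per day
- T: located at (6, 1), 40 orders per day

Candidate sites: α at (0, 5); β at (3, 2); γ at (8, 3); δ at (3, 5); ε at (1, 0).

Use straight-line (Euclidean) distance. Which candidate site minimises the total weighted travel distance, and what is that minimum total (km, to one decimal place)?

Total weighted distance at each candidate:
  α (0, 5): total = 1713.0
  β (3, 2): total = 1318.9
  γ (8, 3): total = 1079.3
  δ (3, 5): total = 1105.8
  ε (1, 0): total = 1895.5
Minimum is at γ with total 1079.3 km.

γ, total 1079.3 km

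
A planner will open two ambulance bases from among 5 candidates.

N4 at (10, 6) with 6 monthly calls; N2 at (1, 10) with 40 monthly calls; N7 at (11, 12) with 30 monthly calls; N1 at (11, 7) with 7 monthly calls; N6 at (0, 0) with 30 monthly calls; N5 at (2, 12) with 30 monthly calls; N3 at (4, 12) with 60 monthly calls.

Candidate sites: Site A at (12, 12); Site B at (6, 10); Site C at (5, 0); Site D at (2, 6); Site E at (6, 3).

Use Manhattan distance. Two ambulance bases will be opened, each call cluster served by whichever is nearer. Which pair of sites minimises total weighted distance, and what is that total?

Evaluate every pair (each demand assigned to the nearer of the two):
  {Site B, Site C}: total = 1084
  {Site B, Site D}: total = 1174
  {Site B, Site E}: total = 1198
  {Site A, Site B}: total = 1220
  {Site A, Site D}: total = 1220
  {Site A, Site C}: total = 1570
  {Site C, Site D}: total = 1578
  {Site D, Site E}: total = 1625
  {Site A, Site E}: total = 1644
  {Site C, Site E}: total = 2205
Best pair: {Site B, Site C} with total 1084.

{Site B, Site C}, total 1084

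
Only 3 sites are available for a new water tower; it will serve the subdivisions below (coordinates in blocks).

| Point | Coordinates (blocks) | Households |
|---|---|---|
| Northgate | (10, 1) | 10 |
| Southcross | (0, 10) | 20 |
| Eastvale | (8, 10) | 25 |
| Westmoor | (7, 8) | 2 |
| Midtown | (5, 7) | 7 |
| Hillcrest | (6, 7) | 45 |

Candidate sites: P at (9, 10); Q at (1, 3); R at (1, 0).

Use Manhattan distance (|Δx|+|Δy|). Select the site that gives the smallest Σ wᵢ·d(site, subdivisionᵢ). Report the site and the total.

Total weighted distance at each candidate:
  P (9, 10): total = 632
  Q (1, 3): total = 1103
  R (1, 0): total = 1390
Minimum is at P with total 632 blocks.

P, total 632 blocks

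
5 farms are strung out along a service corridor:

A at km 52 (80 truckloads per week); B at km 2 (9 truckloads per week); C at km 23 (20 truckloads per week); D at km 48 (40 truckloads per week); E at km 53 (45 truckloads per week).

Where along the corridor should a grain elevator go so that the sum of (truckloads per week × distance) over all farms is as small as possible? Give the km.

For a sum of weighted absolute distances on a line, the optimum is the weighted median (not the mean). Total weight W = 194; half-weight = 97.
Sort by position and accumulate weight:
  km 2 (B, w=9) → cum 9
  km 23 (C, w=20) → cum 29
  km 48 (D, w=40) → cum 69
  km 52 (A, w=80) → cum 149  ≥ 97 → median here
  km 53 (E, w=45) → cum 194
Optimal location: km 52.

x = 52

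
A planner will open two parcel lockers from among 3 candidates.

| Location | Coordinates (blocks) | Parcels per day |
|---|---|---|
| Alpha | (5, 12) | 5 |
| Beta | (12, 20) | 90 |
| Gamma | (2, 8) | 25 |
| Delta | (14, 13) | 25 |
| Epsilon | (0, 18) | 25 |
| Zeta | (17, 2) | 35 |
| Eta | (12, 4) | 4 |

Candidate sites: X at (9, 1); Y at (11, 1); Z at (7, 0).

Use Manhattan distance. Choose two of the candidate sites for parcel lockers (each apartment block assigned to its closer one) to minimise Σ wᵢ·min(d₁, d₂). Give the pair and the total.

Evaluate every pair (each demand assigned to the nearer of the two):
  {Y, Z}: total = 3456
  {X, Y}: total = 3511
  {X, Z}: total = 3764
Best pair: {Y, Z} with total 3456.

{Y, Z}, total 3456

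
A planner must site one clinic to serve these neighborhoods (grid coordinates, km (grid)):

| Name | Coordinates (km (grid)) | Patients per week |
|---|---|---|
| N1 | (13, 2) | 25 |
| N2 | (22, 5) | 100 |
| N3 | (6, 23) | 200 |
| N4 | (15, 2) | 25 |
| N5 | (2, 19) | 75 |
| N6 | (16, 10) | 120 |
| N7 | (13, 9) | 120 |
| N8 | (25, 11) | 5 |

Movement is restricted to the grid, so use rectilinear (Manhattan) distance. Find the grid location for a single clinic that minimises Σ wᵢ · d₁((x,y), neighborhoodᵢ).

Manhattan distance separates: Σwᵢ(|x−xᵢ|+|y−yᵢ|) = Σwᵢ|x−xᵢ| + Σwᵢ|y−yᵢ|, so x and y are optimised independently as 1-D weighted medians.
Total weight W = 670; half = 335.
x-coordinate, sorted with cumulative weight:
  x=2 (N5, w=75) cum 75
  x=6 (N3, w=200) cum 275
  x=13 (N1, w=25) cum 300
  x=13 (N7, w=120) cum 420  ← median
  x=15 (N4, w=25) cum 445
  x=16 (N6, w=120) cum 565
  x=22 (N2, w=100) cum 665
  x=25 (N8, w=5) cum 670
⇒ x* = 13
y-coordinate, sorted with cumulative weight:
  y=2 (N1, w=25) cum 25
  y=2 (N4, w=25) cum 50
  y=5 (N2, w=100) cum 150
  y=9 (N7, w=120) cum 270
  y=10 (N6, w=120) cum 390  ← median
  y=11 (N8, w=5) cum 395
  y=19 (N5, w=75) cum 470
  y=23 (N3, w=200) cum 670
⇒ y* = 10

(13, 10)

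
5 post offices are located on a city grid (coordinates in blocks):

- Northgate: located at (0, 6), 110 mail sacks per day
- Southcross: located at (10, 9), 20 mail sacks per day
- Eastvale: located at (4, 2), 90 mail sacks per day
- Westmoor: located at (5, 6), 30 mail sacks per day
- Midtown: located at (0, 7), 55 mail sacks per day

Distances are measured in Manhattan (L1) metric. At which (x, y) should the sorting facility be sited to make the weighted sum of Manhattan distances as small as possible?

Manhattan distance separates: Σwᵢ(|x−xᵢ|+|y−yᵢ|) = Σwᵢ|x−xᵢ| + Σwᵢ|y−yᵢ|, so x and y are optimised independently as 1-D weighted medians.
Total weight W = 305; half = 152.5.
x-coordinate, sorted with cumulative weight:
  x=0 (Northgate, w=110) cum 110
  x=0 (Midtown, w=55) cum 165  ← median
  x=4 (Eastvale, w=90) cum 255
  x=5 (Westmoor, w=30) cum 285
  x=10 (Southcross, w=20) cum 305
⇒ x* = 0
y-coordinate, sorted with cumulative weight:
  y=2 (Eastvale, w=90) cum 90
  y=6 (Northgate, w=110) cum 200  ← median
  y=6 (Westmoor, w=30) cum 230
  y=7 (Midtown, w=55) cum 285
  y=9 (Southcross, w=20) cum 305
⇒ y* = 6

(0, 6)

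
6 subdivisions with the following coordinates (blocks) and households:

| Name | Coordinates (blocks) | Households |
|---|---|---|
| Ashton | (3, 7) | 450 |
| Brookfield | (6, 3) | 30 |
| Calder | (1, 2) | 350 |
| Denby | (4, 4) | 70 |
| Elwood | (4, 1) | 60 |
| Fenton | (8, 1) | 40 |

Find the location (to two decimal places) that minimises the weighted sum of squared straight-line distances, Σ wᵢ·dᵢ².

(2.72, 4.32)

The minimiser of Σwᵢ‖p−pᵢ‖² is the weighted centroid p* = (Σwᵢpᵢ)/(Σwᵢ).
Σwᵢ = 1000.
Σwᵢxᵢ = 450·3 + 30·6 + 350·1 + 70·4 + 60·4 + 40·8 = 2720.
Σwᵢyᵢ = 450·7 + 30·3 + 350·2 + 70·4 + 60·1 + 40·1 = 4320.
x* = 2720/1000 = 2.72, y* = 4320/1000 = 4.32.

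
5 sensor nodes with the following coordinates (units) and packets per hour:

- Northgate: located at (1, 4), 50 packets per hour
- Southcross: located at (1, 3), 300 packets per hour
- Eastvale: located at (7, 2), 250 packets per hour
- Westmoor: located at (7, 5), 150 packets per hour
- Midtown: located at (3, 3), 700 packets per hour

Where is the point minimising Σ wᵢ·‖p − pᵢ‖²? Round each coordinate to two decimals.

The minimiser of Σwᵢ‖p−pᵢ‖² is the weighted centroid p* = (Σwᵢpᵢ)/(Σwᵢ).
Σwᵢ = 1450.
Σwᵢxᵢ = 50·1 + 300·1 + 250·7 + 150·7 + 700·3 = 5250.
Σwᵢyᵢ = 50·4 + 300·3 + 250·2 + 150·5 + 700·3 = 4450.
x* = 5250/1450 = 3.62, y* = 4450/1450 = 3.07.

(3.62, 3.07)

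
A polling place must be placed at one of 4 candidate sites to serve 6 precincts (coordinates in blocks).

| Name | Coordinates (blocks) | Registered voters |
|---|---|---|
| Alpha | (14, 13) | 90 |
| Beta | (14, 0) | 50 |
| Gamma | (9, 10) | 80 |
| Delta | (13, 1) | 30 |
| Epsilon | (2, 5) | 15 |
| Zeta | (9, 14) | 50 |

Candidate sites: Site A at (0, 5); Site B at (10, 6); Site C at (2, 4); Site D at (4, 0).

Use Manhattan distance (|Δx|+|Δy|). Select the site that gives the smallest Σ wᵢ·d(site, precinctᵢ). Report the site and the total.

Total weighted distance at each candidate:
  Site A (0, 5): total = 5490
  Site B (10, 6): total = 2715
  Site C (2, 4): total = 5015
  Site D (4, 0): total = 5125
Minimum is at Site B with total 2715 blocks.

Site B, total 2715 blocks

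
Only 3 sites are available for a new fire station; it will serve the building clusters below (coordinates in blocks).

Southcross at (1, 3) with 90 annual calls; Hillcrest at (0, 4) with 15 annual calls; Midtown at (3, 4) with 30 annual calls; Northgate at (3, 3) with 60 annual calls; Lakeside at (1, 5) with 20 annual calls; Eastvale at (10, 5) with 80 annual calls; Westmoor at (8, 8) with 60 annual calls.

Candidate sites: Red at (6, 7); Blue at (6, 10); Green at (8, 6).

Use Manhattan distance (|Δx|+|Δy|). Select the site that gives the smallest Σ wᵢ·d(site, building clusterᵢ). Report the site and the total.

Green, total 2260 blocks

Total weighted distance at each candidate:
  Red (6, 7): total = 2345
  Blue (6, 10): total = 3290
  Green (8, 6): total = 2260
Minimum is at Green with total 2260 blocks.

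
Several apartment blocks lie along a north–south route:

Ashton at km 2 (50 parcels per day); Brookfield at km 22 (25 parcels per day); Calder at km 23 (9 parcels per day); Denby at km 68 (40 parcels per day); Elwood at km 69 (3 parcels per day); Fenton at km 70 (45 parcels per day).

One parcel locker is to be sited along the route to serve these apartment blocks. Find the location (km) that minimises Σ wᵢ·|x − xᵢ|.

For a sum of weighted absolute distances on a line, the optimum is the weighted median (not the mean). Total weight W = 172; half-weight = 86.
Sort by position and accumulate weight:
  km 2 (Ashton, w=50) → cum 50
  km 22 (Brookfield, w=25) → cum 75
  km 23 (Calder, w=9) → cum 84
  km 68 (Denby, w=40) → cum 124  ≥ 86 → median here
  km 69 (Elwood, w=3) → cum 127
  km 70 (Fenton, w=45) → cum 172
Optimal location: km 68.

x = 68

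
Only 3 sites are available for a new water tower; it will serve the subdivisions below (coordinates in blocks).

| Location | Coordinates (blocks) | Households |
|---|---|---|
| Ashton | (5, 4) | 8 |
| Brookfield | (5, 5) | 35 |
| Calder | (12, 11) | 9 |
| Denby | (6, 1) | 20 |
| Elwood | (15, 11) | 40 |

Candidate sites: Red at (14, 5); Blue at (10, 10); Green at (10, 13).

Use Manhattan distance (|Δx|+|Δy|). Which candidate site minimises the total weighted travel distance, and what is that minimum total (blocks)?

Total weighted distance at each candidate:
  Red (14, 5): total = 987
  Blue (10, 10): total = 965
  Green (10, 13): total = 1203
Minimum is at Blue with total 965 blocks.

Blue, total 965 blocks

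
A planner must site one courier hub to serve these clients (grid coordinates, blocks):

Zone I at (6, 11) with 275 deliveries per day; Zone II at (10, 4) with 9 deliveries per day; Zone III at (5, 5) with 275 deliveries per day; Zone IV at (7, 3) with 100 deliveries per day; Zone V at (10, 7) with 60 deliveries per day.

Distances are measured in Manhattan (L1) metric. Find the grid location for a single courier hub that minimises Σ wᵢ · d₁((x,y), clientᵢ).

Manhattan distance separates: Σwᵢ(|x−xᵢ|+|y−yᵢ|) = Σwᵢ|x−xᵢ| + Σwᵢ|y−yᵢ|, so x and y are optimised independently as 1-D weighted medians.
Total weight W = 719; half = 359.5.
x-coordinate, sorted with cumulative weight:
  x=5 (Zone III, w=275) cum 275
  x=6 (Zone I, w=275) cum 550  ← median
  x=7 (Zone IV, w=100) cum 650
  x=10 (Zone II, w=9) cum 659
  x=10 (Zone V, w=60) cum 719
⇒ x* = 6
y-coordinate, sorted with cumulative weight:
  y=3 (Zone IV, w=100) cum 100
  y=4 (Zone II, w=9) cum 109
  y=5 (Zone III, w=275) cum 384  ← median
  y=7 (Zone V, w=60) cum 444
  y=11 (Zone I, w=275) cum 719
⇒ y* = 5

(6, 5)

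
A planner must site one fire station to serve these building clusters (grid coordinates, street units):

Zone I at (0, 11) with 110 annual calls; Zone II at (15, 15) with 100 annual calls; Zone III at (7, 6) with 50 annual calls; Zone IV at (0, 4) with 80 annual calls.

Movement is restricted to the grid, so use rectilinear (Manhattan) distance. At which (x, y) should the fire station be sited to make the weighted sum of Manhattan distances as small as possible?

(0, 11)

Manhattan distance separates: Σwᵢ(|x−xᵢ|+|y−yᵢ|) = Σwᵢ|x−xᵢ| + Σwᵢ|y−yᵢ|, so x and y are optimised independently as 1-D weighted medians.
Total weight W = 340; half = 170.
x-coordinate, sorted with cumulative weight:
  x=0 (Zone I, w=110) cum 110
  x=0 (Zone IV, w=80) cum 190  ← median
  x=7 (Zone III, w=50) cum 240
  x=15 (Zone II, w=100) cum 340
⇒ x* = 0
y-coordinate, sorted with cumulative weight:
  y=4 (Zone IV, w=80) cum 80
  y=6 (Zone III, w=50) cum 130
  y=11 (Zone I, w=110) cum 240  ← median
  y=15 (Zone II, w=100) cum 340
⇒ y* = 11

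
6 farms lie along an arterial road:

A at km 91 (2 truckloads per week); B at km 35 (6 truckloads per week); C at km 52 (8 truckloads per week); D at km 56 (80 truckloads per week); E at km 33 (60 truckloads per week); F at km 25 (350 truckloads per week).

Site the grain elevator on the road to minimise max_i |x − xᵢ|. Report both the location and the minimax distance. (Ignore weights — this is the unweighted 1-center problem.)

location 58, max distance 33

The 1-center on a line is the midpoint of the two extreme points: leftmost at 25, rightmost at 91.
Optimal location = (25 + 91)/2 = 58; maximum distance = (91 − 25)/2 = 33.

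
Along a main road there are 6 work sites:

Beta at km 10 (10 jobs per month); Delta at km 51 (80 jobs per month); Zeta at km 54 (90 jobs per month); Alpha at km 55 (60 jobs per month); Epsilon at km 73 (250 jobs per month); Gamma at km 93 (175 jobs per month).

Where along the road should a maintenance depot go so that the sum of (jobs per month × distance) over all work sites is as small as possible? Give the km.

For a sum of weighted absolute distances on a line, the optimum is the weighted median (not the mean). Total weight W = 665; half-weight = 332.5.
Sort by position and accumulate weight:
  km 10 (Beta, w=10) → cum 10
  km 51 (Delta, w=80) → cum 90
  km 54 (Zeta, w=90) → cum 180
  km 55 (Alpha, w=60) → cum 240
  km 73 (Epsilon, w=250) → cum 490  ≥ 332.5 → median here
  km 93 (Gamma, w=175) → cum 665
Optimal location: km 73.

x = 73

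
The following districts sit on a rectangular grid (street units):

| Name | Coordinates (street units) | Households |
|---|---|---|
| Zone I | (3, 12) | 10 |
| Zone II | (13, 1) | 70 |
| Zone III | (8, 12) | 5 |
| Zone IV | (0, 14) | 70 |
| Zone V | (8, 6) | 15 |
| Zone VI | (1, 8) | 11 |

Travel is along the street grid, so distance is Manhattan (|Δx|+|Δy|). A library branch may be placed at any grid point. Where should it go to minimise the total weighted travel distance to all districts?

Manhattan distance separates: Σwᵢ(|x−xᵢ|+|y−yᵢ|) = Σwᵢ|x−xᵢ| + Σwᵢ|y−yᵢ|, so x and y are optimised independently as 1-D weighted medians.
Total weight W = 181; half = 90.5.
x-coordinate, sorted with cumulative weight:
  x=0 (Zone IV, w=70) cum 70
  x=1 (Zone VI, w=11) cum 81
  x=3 (Zone I, w=10) cum 91  ← median
  x=8 (Zone III, w=5) cum 96
  x=8 (Zone V, w=15) cum 111
  x=13 (Zone II, w=70) cum 181
⇒ x* = 3
y-coordinate, sorted with cumulative weight:
  y=1 (Zone II, w=70) cum 70
  y=6 (Zone V, w=15) cum 85
  y=8 (Zone VI, w=11) cum 96  ← median
  y=12 (Zone I, w=10) cum 106
  y=12 (Zone III, w=5) cum 111
  y=14 (Zone IV, w=70) cum 181
⇒ y* = 8

(3, 8)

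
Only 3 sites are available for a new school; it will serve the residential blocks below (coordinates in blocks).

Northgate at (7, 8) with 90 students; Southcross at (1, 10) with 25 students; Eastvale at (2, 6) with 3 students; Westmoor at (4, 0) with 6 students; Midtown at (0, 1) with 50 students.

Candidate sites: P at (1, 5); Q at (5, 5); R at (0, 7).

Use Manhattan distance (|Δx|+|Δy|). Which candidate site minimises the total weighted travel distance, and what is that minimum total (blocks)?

Q, total 1173 blocks

Total weighted distance at each candidate:
  P (1, 5): total = 1239
  Q (5, 5): total = 1173
  R (0, 7): total = 1195
Minimum is at Q with total 1173 blocks.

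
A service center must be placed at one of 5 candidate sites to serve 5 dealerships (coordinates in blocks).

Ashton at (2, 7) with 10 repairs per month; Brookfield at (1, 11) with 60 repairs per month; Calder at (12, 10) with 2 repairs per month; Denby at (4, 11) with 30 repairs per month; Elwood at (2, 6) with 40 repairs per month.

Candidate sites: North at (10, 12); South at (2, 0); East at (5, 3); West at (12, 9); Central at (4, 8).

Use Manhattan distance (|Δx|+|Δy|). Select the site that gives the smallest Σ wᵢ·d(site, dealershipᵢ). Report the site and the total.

Central, total 660 blocks

Total weighted distance at each candidate:
  North (10, 12): total = 1508
  South (2, 0): total = 1460
  East (5, 3): total = 1328
  West (12, 9): total = 1722
  Central (4, 8): total = 660
Minimum is at Central with total 660 blocks.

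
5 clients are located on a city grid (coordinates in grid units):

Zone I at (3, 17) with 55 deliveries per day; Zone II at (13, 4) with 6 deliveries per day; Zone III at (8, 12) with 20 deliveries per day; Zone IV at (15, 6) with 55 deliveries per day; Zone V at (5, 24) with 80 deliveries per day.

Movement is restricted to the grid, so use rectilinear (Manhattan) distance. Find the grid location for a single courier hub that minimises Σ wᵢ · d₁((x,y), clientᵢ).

Manhattan distance separates: Σwᵢ(|x−xᵢ|+|y−yᵢ|) = Σwᵢ|x−xᵢ| + Σwᵢ|y−yᵢ|, so x and y are optimised independently as 1-D weighted medians.
Total weight W = 216; half = 108.
x-coordinate, sorted with cumulative weight:
  x=3 (Zone I, w=55) cum 55
  x=5 (Zone V, w=80) cum 135  ← median
  x=8 (Zone III, w=20) cum 155
  x=13 (Zone II, w=6) cum 161
  x=15 (Zone IV, w=55) cum 216
⇒ x* = 5
y-coordinate, sorted with cumulative weight:
  y=4 (Zone II, w=6) cum 6
  y=6 (Zone IV, w=55) cum 61
  y=12 (Zone III, w=20) cum 81
  y=17 (Zone I, w=55) cum 136  ← median
  y=24 (Zone V, w=80) cum 216
⇒ y* = 17

(5, 17)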